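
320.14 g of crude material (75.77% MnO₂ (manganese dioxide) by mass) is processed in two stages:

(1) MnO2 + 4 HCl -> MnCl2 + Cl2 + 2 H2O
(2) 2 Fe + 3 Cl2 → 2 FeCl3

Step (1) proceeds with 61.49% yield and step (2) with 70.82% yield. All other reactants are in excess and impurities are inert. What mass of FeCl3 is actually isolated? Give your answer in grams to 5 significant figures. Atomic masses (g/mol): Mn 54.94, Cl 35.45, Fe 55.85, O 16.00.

131.38 g

Pure MnO2 = 320.14 × 0.7577 = 242.570 g.
M(MnO2) = 54.94 + 2(16.00) = 86.94 g/mol.
M(FeCl3) = 55.85 + 3(35.45) = 162.20 g/mol.
n(MnO2) = 242.570 / 86.94 = 2.79009 mol.
Step 1 (MnO2:Cl2 = 1:1): theoretical n(Cl2) = 2.79009 mol; at 61.49% yield, n(Cl2) = 1.71562 mol.
Step 2 (Cl2:FeCl3 = 3:2): theoretical n(FeCl3) = 1.14375 mol, so theoretical mass = 1.14375 × 162.20 = 185.516 g.
At 70.82% yield, actual mass of FeCl3 = 185.516 × 0.7082 = 131.383 g.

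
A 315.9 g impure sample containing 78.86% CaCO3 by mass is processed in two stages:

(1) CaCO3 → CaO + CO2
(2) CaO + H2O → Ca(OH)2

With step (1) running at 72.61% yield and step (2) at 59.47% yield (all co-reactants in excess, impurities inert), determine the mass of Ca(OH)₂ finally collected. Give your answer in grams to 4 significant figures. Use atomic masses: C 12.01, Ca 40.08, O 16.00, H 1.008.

Pure CaCO3 = 315.9 × 0.7886 = 249.12 g.
M(CaCO3) = 40.08 + 12.01 + 3(16.00) = 100.09 g/mol.
M(Ca(OH)2) = 40.08 + 2(16.00) + 2(1.008) = 74.096 g/mol.
n(CaCO3) = 249.12 / 100.09 = 2.4889 mol.
Step 1 (CaCO3:CaO = 1:1): theoretical n(CaO) = 2.4889 mol; at 72.61% yield, n(CaO) = 1.8072 mol.
Step 2 (CaO:Ca(OH)2 = 1:1): theoretical n(Ca(OH)2) = 1.8072 mol, so theoretical mass = 1.8072 × 74.096 = 133.91 g.
At 59.47% yield, actual mass of Ca(OH)2 = 133.91 × 0.5947 = 79.635 g.

79.64 g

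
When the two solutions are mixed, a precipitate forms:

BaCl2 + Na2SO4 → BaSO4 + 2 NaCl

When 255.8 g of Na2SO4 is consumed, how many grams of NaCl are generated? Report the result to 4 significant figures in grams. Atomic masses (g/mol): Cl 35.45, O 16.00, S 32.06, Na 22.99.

210.5 g

M(Na2SO4) = 2(22.99) + 32.06 + 4(16.00) = 142.04 g/mol.
M(NaCl) = 22.99 + 35.45 = 58.44 g/mol.
n(Na2SO4) = 255.80 g / 142.04 g/mol = 1.8009 mol.
From the equation the Na2SO4:NaCl mole ratio is 1:2, so n(NaCl) = 1.8009 × 2/1 = 3.6018 mol.
Mass of NaCl = 3.6018 mol × 58.44 g/mol = 210.49 g.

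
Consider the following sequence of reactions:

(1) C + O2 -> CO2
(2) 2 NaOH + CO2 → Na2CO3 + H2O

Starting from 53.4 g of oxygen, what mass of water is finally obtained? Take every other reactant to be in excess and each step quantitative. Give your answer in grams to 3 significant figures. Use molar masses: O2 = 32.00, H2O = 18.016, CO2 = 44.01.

n(O2) = 53.40 / 32.00 = 1.669 mol.
Step 1 gives a 1:1 ratio of O2 to CO2, so n(CO2) = 1.669 mol.
In step 2 the CO2:H2O ratio is 1:1, so n(H2O) = 1.669 mol.
Mass of H2O = 1.669 × 18.016 = 30.06 g.

30.1 g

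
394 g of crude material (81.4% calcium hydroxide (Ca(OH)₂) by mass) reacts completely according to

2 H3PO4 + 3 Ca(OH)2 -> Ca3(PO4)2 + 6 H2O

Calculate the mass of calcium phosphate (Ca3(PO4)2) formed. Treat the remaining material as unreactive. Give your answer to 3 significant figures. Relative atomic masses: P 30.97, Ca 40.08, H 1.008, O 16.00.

448 g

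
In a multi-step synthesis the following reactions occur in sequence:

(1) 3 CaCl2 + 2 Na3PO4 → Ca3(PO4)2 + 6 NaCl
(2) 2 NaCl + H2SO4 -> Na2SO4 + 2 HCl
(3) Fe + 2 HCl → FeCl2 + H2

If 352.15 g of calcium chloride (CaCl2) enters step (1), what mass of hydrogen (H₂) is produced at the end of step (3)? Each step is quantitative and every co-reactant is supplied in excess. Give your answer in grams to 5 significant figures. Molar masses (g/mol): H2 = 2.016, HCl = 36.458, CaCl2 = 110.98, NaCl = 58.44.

n(CaCl2) = 352.15 / 110.98 = 3.17309 mol.
Reaction (1): CaCl2→NaCl ratio 3:6 ⇒ n(NaCl) = 6.34619 mol.
Reaction (2): NaCl→HCl ratio 2:2 ⇒ n(HCl) = 6.34619 mol.
Reaction (3): HCl→H2 ratio 2:1 ⇒ n(H2) = 3.17309 mol.
Mass of H2 = 3.17309 × 2.016 = 6.39696 g.

6.3970 g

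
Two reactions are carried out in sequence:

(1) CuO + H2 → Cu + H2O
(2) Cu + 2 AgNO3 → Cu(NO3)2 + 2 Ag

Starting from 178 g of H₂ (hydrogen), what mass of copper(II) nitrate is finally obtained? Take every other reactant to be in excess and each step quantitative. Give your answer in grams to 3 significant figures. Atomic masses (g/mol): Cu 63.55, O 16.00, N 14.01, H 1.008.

16600 g

M(H2) = 2(1.008) = 2.016 g/mol.
M(Cu(NO3)2) = 63.55 + 2(14.01) + 6(16.00) = 187.57 g/mol.
n(H2) = 178.0 / 2.016 = 88.29 mol.
Step 1 gives a 1:1 ratio of H2 to Cu, so n(Cu) = 88.29 mol.
In step 2 the Cu:Cu(NO3)2 ratio is 1:1, so n(Cu(NO3)2) = 88.29 mol.
Mass of Cu(NO3)2 = 88.29 × 187.57 = 16560 g.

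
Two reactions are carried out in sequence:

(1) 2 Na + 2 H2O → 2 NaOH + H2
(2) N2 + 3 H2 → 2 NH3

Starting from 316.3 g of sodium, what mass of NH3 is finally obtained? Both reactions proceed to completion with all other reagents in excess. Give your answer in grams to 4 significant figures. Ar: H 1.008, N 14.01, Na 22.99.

M(Na) = 22.99 g/mol.
M(NH3) = 14.01 + 3(1.008) = 17.034 g/mol.
n(Na) = 316.30 / 22.99 = 13.758 mol.
Step 1 gives a 2:1 ratio of Na to H2, so n(H2) = 6.8791 mol.
In step 2 the H2:NH3 ratio is 3:2, so n(NH3) = 4.5861 mol.
Mass of NH3 = 4.5861 × 17.034 = 78.119 g.

78.12 g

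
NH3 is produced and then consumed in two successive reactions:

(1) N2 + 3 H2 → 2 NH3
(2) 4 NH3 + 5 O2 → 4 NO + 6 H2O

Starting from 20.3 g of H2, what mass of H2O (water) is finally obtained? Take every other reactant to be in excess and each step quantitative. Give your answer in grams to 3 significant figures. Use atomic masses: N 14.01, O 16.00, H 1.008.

181 g

M(H2) = 2(1.008) = 2.016 g/mol.
M(H2O) = 2(1.008) + 16.00 = 18.016 g/mol.
n(H2) = 20.30 / 2.016 = 10.07 mol.
Step 1 gives a 3:2 ratio of H2 to NH3, so n(NH3) = 6.713 mol.
In step 2 the NH3:H2O ratio is 4:6, so n(H2O) = 10.07 mol.
Mass of H2O = 10.07 × 18.016 = 181.4 g.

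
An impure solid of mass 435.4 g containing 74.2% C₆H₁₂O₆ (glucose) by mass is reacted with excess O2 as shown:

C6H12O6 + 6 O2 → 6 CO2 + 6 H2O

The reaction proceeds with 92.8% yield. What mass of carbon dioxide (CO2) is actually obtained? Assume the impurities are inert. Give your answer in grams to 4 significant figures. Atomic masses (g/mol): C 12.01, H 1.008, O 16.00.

Pure C6H12O6 available = 435.4 g × 0.742 = 323.07 g.
M(C6H12O6) = 6(12.01) + 12(1.008) + 6(16.00) = 180.156 g/mol.
M(CO2) = 12.01 + 2(16.00) = 44.01 g/mol.
n(C6H12O6) = 323.07 g / 180.156 g/mol = 1.7933 mol.
From the equation the C6H12O6:CO2 mole ratio is 1:6, so n(CO2) = 1.7933 × 6/1 = 10.760 mol.
Mass of CO2 = 10.760 mol × 44.01 g/mol = 473.53 g.
Actual mass collected = 473.53 g × 0.928 = 439.43 g.

439.4 g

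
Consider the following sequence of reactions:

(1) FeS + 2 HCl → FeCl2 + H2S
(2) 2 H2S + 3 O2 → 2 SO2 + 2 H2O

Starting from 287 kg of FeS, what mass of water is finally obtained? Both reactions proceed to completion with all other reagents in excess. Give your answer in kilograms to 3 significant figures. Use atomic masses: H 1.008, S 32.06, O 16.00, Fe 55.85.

M(FeS) = 55.85 + 32.06 = 87.91 g/mol.
M(H2O) = 2(1.008) + 16.00 = 18.016 g/mol.
287 kg = 287000 g.
n(FeS) = 287000 / 87.91 = 3265 mol.
Step 1 gives a 1:1 ratio of FeS to H2S, so n(H2S) = 3265 mol.
In step 2 the H2S:H2O ratio is 2:2, so n(H2O) = 3265 mol.
Mass of H2O = 3265 × 18.016 = 58820 g = 58.8 kg.

58.8 kg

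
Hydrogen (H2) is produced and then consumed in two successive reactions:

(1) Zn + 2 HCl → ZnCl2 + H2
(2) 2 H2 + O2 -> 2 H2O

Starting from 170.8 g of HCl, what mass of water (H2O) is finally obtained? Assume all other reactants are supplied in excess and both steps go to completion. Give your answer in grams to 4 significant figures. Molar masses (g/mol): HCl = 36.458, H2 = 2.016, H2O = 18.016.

n(HCl) = 170.80 / 36.458 = 4.6848 mol.
Step 1 gives a 2:1 ratio of HCl to H2, so n(H2) = 2.3424 mol.
In step 2 the H2:H2O ratio is 2:2, so n(H2O) = 2.3424 mol.
Mass of H2O = 2.3424 × 18.016 = 42.201 g.

42.20 g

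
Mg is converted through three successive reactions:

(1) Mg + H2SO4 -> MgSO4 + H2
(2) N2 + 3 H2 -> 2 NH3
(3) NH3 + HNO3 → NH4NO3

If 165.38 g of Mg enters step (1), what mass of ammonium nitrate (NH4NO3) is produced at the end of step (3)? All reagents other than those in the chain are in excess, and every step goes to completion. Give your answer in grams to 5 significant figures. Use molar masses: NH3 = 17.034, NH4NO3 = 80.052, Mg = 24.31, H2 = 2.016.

n(Mg) = 165.38 / 24.31 = 6.80296 mol.
Reaction (1): Mg→H2 ratio 1:1 ⇒ n(H2) = 6.80296 mol.
Reaction (2): H2→NH3 ratio 3:2 ⇒ n(NH3) = 4.53531 mol.
Reaction (3): NH3→NH4NO3 ratio 1:1 ⇒ n(NH4NO3) = 4.53531 mol.
Mass of NH4NO3 = 4.53531 × 80.052 = 363.060 g.

363.06 g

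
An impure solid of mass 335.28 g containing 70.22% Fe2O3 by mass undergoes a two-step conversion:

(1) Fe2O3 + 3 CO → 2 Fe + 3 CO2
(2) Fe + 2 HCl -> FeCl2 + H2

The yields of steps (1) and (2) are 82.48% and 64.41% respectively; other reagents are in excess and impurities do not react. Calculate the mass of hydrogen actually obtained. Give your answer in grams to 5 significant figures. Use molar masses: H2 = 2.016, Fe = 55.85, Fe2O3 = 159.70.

Pure Fe2O3 = 335.28 × 0.7022 = 235.434 g.
n(Fe2O3) = 235.434 / 159.70 = 1.47422 mol.
Step 1 (Fe2O3:Fe = 1:2): theoretical n(Fe) = 2.94845 mol; at 82.48% yield, n(Fe) = 2.43188 mol.
Step 2 (Fe:H2 = 1:1): theoretical n(H2) = 2.43188 mol, so theoretical mass = 2.43188 × 2.016 = 4.90267 g.
At 64.41% yield, actual mass of H2 = 4.90267 × 0.6441 = 3.15781 g.

3.1578 g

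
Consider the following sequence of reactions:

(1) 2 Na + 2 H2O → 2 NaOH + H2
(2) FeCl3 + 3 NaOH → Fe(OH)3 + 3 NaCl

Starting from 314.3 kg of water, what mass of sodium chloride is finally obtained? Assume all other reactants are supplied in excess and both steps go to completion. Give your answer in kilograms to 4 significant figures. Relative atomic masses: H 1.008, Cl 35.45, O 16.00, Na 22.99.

M(H2O) = 2(1.008) + 16.00 = 18.016 g/mol.
M(NaCl) = 22.99 + 35.45 = 58.44 g/mol.
314.3 kg = 314300 g.
n(H2O) = 314300 / 18.016 = 17446 mol.
Step 1 gives a 2:2 ratio of H2O to NaOH, so n(NaOH) = 17446 mol.
In step 2 the NaOH:NaCl ratio is 3:3, so n(NaCl) = 17446 mol.
Mass of NaCl = 17446 × 58.44 = 1.0195 × 10^6 g = 1020 kg.

1020 kg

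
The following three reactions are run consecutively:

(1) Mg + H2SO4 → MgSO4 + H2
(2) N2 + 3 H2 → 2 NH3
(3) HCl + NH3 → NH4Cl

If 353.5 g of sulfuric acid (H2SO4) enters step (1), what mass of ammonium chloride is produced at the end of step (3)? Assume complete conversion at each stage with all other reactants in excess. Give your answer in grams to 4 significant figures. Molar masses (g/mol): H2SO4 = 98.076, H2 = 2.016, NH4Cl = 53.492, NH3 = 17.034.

128.5 g

n(H2SO4) = 353.5 / 98.076 = 3.6043 mol.
Reaction (1): H2SO4→H2 ratio 1:1 ⇒ n(H2) = 3.6043 mol.
Reaction (2): H2→NH3 ratio 3:2 ⇒ n(NH3) = 2.4029 mol.
Reaction (3): NH3→NH4Cl ratio 1:1 ⇒ n(NH4Cl) = 2.4029 mol.
Mass of NH4Cl = 2.4029 × 53.492 = 128.54 g.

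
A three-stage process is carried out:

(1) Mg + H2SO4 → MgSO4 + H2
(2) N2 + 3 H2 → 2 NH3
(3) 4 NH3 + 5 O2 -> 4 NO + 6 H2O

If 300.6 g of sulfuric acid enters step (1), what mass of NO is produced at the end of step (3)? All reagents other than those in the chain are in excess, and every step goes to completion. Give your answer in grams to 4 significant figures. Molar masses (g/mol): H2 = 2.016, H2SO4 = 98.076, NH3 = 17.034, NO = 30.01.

n(H2SO4) = 300.6 / 98.076 = 3.0650 mol.
Reaction (1): H2SO4→H2 ratio 1:1 ⇒ n(H2) = 3.0650 mol.
Reaction (2): H2→NH3 ratio 3:2 ⇒ n(NH3) = 2.0433 mol.
Reaction (3): NH3→NO ratio 4:4 ⇒ n(NO) = 2.0433 mol.
Mass of NO = 2.0433 × 30.01 = 61.320 g.

61.32 g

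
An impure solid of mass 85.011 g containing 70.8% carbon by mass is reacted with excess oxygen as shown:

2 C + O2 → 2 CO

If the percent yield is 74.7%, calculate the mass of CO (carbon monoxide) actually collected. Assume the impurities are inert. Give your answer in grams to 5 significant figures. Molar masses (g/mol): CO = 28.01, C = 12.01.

104.86 g

Pure C available = 85.011 g × 0.708 = 60.1878 g.
n(C) = 60.1878 g / 12.01 g/mol = 5.01147 mol.
From the equation the C:CO mole ratio is 2:2, so n(CO) = 5.01147 × 2/2 = 5.01147 mol.
Mass of CO = 5.01147 mol × 28.01 g/mol = 140.371 g.
Actual mass collected = 140.371 g × 0.747 = 104.857 g.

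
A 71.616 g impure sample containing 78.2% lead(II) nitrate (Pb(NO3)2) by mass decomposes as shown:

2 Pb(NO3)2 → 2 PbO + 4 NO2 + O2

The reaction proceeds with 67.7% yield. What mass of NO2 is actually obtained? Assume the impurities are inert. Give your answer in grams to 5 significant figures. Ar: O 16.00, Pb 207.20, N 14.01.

10.533 g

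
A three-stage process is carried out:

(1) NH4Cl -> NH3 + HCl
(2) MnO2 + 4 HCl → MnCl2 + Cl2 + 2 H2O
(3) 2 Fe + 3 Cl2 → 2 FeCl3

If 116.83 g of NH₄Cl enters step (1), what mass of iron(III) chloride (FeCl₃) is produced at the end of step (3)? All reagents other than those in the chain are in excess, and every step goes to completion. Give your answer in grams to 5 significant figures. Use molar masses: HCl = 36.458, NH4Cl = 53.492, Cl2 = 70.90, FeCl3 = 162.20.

59.043 g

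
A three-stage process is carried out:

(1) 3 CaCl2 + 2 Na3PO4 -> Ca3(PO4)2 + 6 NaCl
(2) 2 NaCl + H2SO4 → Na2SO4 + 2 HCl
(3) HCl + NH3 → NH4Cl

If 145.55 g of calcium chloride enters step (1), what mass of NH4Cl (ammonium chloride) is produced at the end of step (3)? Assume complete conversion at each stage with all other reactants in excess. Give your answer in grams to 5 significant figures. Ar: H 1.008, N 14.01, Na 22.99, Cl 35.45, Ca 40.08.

M(CaCl2) = 40.08 + 2(35.45) = 110.98 g/mol.
M(NH4Cl) = 14.01 + 4(1.008) + 35.45 = 53.492 g/mol.
n(CaCl2) = 145.55 / 110.98 = 1.31150 mol.
Reaction (1): CaCl2→NaCl ratio 3:6 ⇒ n(NaCl) = 2.62300 mol.
Reaction (2): NaCl→HCl ratio 2:2 ⇒ n(HCl) = 2.62300 mol.
Reaction (3): HCl→NH4Cl ratio 1:1 ⇒ n(NH4Cl) = 2.62300 mol.
Mass of NH4Cl = 2.62300 × 53.492 = 140.309 g.

140.31 g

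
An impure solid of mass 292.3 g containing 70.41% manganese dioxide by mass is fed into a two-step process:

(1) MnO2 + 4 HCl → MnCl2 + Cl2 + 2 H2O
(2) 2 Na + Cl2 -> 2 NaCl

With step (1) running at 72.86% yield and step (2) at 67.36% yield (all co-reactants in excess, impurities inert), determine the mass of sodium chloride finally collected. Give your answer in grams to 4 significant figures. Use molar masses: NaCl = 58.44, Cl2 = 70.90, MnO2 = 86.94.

Pure MnO2 = 292.3 × 0.7041 = 205.81 g.
n(MnO2) = 205.81 / 86.94 = 2.3672 mol.
Step 1 (MnO2:Cl2 = 1:1): theoretical n(Cl2) = 2.3672 mol; at 72.86% yield, n(Cl2) = 1.7248 mol.
Step 2 (Cl2:NaCl = 1:2): theoretical n(NaCl) = 3.4496 mol, so theoretical mass = 3.4496 × 58.44 = 201.59 g.
At 67.36% yield, actual mass of NaCl = 201.59 × 0.6736 = 135.79 g.

135.8 g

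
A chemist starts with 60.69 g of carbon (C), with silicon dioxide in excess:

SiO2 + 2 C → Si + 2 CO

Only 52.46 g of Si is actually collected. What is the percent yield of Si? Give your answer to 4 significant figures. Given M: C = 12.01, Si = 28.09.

73.91 %

n(C) = 60.690 g / 12.01 g/mol = 5.0533 mol.
From the equation the C:Si mole ratio is 2:1, so n(Si) = 5.0533 × 1/2 = 2.5266 mol.
Mass of Si = 2.5266 mol × 28.09 g/mol = 70.973 g.
This is the theoretical yield. Percent yield = 52.46 g / 70.973 g × 100% = 73.915%.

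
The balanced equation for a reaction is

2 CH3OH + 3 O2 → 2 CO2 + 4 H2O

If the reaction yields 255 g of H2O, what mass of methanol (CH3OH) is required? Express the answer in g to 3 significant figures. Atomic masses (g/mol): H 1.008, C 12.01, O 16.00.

227 g

M(H2O) = 2(1.008) + 16.00 = 18.016 g/mol.
M(CH3OH) = 12.01 + 4(1.008) + 16.00 = 32.042 g/mol.
n(H2O) = 255.0 g / 18.016 g/mol = 14.15 mol.
From the equation the H2O:CH3OH mole ratio is 4:2, so n(CH3OH) = 14.15 × 2/4 = 7.077 mol.
Mass of CH3OH = 7.077 mol × 32.042 g/mol = 226.8 g.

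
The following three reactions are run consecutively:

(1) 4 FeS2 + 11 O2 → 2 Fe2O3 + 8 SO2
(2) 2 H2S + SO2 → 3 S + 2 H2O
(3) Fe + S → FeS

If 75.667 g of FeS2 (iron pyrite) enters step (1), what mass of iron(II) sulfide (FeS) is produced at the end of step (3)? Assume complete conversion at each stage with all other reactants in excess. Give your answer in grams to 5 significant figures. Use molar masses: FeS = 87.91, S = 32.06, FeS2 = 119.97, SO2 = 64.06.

332.68 g

n(FeS2) = 75.667 / 119.97 = 0.630716 mol.
Reaction (1): FeS2→SO2 ratio 4:8 ⇒ n(SO2) = 1.26143 mol.
Reaction (2): SO2→S ratio 1:3 ⇒ n(S) = 3.78430 mol.
Reaction (3): S→FeS ratio 1:1 ⇒ n(FeS) = 3.78430 mol.
Mass of FeS = 3.78430 × 87.91 = 332.677 g.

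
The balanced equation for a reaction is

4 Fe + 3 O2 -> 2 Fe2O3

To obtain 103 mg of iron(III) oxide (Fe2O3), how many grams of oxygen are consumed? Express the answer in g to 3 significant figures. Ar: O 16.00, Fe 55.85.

0.0310 g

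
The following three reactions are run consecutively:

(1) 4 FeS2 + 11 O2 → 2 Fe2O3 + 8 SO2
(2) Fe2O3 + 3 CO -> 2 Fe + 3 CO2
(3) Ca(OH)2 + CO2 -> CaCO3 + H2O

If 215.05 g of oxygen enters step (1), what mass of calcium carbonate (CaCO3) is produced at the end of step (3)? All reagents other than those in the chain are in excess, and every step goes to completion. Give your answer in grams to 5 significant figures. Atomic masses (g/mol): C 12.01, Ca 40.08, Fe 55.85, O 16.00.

366.89 g

M(O2) = 2(16.00) = 32.00 g/mol.
M(CaCO3) = 40.08 + 12.01 + 3(16.00) = 100.09 g/mol.
n(O2) = 215.05 / 32.00 = 6.72031 mol.
Reaction (1): O2→Fe2O3 ratio 11:2 ⇒ n(Fe2O3) = 1.22188 mol.
Reaction (2): Fe2O3→CO2 ratio 1:3 ⇒ n(CO2) = 3.66563 mol.
Reaction (3): CO2→CaCO3 ratio 1:1 ⇒ n(CaCO3) = 3.66563 mol.
Mass of CaCO3 = 3.66563 × 100.09 = 366.892 g.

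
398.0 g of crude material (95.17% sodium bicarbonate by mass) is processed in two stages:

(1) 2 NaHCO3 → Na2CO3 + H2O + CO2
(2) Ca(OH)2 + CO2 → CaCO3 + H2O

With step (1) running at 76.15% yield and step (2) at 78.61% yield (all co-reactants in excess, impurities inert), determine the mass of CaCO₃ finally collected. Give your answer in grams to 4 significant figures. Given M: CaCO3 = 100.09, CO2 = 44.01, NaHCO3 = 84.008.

Pure NaHCO3 = 398.0 × 0.9517 = 378.78 g.
n(NaHCO3) = 378.78 / 84.008 = 4.5088 mol.
Step 1 (NaHCO3:CO2 = 2:1): theoretical n(CO2) = 2.2544 mol; at 76.15% yield, n(CO2) = 1.7167 mol.
Step 2 (CO2:CaCO3 = 1:1): theoretical n(CaCO3) = 1.7167 mol, so theoretical mass = 1.7167 × 100.09 = 171.83 g.
At 78.61% yield, actual mass of CaCO3 = 171.83 × 0.7861 = 135.07 g.

135.1 g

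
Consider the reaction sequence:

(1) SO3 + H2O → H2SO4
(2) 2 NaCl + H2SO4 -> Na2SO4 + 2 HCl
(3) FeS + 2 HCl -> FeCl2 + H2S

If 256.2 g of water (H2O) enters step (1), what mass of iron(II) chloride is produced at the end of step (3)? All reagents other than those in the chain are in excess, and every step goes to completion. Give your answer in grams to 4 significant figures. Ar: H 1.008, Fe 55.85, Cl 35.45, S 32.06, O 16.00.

M(H2O) = 2(1.008) + 16.00 = 18.016 g/mol.
M(FeCl2) = 55.85 + 2(35.45) = 126.75 g/mol.
n(H2O) = 256.2 / 18.016 = 14.221 mol.
Reaction (1): H2O→H2SO4 ratio 1:1 ⇒ n(H2SO4) = 14.221 mol.
Reaction (2): H2SO4→HCl ratio 1:2 ⇒ n(HCl) = 28.441 mol.
Reaction (3): HCl→FeCl2 ratio 2:1 ⇒ n(FeCl2) = 14.221 mol.
Mass of FeCl2 = 14.221 × 126.75 = 1802.5 g.

1802 g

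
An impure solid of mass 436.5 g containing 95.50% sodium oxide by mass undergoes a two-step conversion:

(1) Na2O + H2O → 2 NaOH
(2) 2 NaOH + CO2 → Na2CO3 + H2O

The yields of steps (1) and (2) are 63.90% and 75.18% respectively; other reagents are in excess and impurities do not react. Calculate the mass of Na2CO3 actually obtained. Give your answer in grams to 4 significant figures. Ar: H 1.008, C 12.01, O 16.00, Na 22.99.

342.5 g

Pure Na2O = 436.5 × 0.9550 = 416.86 g.
M(Na2O) = 2(22.99) + 16.00 = 61.98 g/mol.
M(Na2CO3) = 2(22.99) + 12.01 + 3(16.00) = 105.99 g/mol.
n(Na2O) = 416.86 / 61.98 = 6.7257 mol.
Step 1 (Na2O:NaOH = 1:2): theoretical n(NaOH) = 13.451 mol; at 63.90% yield, n(NaOH) = 8.5954 mol.
Step 2 (NaOH:Na2CO3 = 2:1): theoretical n(Na2CO3) = 4.2977 mol, so theoretical mass = 4.2977 × 105.99 = 455.51 g.
At 75.18% yield, actual mass of Na2CO3 = 455.51 × 0.7518 = 342.46 g.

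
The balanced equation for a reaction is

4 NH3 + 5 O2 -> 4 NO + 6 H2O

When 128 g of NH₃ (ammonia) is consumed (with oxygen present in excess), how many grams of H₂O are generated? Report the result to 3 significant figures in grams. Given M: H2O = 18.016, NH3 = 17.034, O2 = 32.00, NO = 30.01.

n(NH3) = 128.0 g / 17.034 g/mol = 7.514 mol.
From the equation the NH3:H2O mole ratio is 4:6, so n(H2O) = 7.514 × 6/4 = 11.27 mol.
Mass of H2O = 11.27 mol × 18.016 g/mol = 203.1 g.

203 g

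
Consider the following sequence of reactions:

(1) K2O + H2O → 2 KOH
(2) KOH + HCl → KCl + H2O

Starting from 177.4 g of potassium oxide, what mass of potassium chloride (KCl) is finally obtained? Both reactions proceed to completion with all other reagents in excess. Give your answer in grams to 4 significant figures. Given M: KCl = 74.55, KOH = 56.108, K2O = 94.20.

280.8 g

n(K2O) = 177.40 / 94.20 = 1.8832 mol.
Step 1 gives a 1:2 ratio of K2O to KOH, so n(KOH) = 3.7665 mol.
In step 2 the KOH:KCl ratio is 1:1, so n(KCl) = 3.7665 mol.
Mass of KCl = 3.7665 × 74.55 = 280.79 g.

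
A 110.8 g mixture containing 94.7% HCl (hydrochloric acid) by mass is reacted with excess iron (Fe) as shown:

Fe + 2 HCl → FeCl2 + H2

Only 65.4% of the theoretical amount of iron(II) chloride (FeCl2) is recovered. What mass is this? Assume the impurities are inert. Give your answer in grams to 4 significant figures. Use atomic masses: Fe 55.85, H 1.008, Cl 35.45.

119.3 g

Pure HCl available = 110.8 g × 0.947 = 104.93 g.
M(HCl) = 1.008 + 35.45 = 36.458 g/mol.
M(FeCl2) = 55.85 + 2(35.45) = 126.75 g/mol.
n(HCl) = 104.93 g / 36.458 g/mol = 2.8780 mol.
From the equation the HCl:FeCl2 mole ratio is 2:1, so n(FeCl2) = 2.8780 × 1/2 = 1.4390 mol.
Mass of FeCl2 = 1.4390 mol × 126.75 g/mol = 182.40 g.
Actual mass collected = 182.40 g × 0.654 = 119.29 g.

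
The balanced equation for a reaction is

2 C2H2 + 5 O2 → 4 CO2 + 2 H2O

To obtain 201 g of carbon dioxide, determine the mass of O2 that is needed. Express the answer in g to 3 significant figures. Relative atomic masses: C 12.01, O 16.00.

M(CO2) = 12.01 + 2(16.00) = 44.01 g/mol.
M(O2) = 2(16.00) = 32.00 g/mol.
n(CO2) = 201.0 g / 44.01 g/mol = 4.567 mol.
From the equation the CO2:O2 mole ratio is 4:5, so n(O2) = 4.567 × 5/4 = 5.709 mol.
Mass of O2 = 5.709 mol × 32.00 g/mol = 182.7 g.

183 g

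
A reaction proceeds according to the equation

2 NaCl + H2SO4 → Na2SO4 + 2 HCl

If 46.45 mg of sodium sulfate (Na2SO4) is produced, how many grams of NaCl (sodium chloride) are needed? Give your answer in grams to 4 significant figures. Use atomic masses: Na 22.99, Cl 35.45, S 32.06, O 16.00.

0.03822 g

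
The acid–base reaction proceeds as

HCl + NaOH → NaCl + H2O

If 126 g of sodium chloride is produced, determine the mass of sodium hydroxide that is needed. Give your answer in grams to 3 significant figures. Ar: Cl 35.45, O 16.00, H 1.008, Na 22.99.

86.2 g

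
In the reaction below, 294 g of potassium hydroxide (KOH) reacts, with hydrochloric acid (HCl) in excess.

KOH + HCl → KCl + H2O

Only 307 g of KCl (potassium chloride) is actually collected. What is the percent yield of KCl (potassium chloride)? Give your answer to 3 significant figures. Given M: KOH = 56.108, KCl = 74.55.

78.6 %

n(KOH) = 294.0 g / 56.108 g/mol = 5.240 mol.
From the equation the KOH:KCl mole ratio is 1:1, so n(KCl) = 5.240 × 1/1 = 5.240 mol.
Mass of KCl = 5.240 mol × 74.55 g/mol = 390.6 g.
This is the theoretical yield. Percent yield = 307 g / 390.6 g × 100% = 78.59%.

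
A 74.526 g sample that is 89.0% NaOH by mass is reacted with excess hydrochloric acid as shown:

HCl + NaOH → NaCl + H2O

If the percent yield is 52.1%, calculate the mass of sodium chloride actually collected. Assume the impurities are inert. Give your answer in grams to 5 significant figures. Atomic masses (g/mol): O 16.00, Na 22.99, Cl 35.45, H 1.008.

Pure NaOH available = 74.526 g × 0.890 = 66.3281 g.
M(NaOH) = 22.99 + 16.00 + 1.008 = 39.998 g/mol.
M(NaCl) = 22.99 + 35.45 = 58.44 g/mol.
n(NaOH) = 66.3281 g / 39.998 g/mol = 1.65829 mol.
From the equation the NaOH:NaCl mole ratio is 1:1, so n(NaCl) = 1.65829 × 1/1 = 1.65829 mol.
Mass of NaCl = 1.65829 mol × 58.44 g/mol = 96.9103 g.
Actual mass collected = 96.9103 g × 0.521 = 50.4902 g.

50.490 g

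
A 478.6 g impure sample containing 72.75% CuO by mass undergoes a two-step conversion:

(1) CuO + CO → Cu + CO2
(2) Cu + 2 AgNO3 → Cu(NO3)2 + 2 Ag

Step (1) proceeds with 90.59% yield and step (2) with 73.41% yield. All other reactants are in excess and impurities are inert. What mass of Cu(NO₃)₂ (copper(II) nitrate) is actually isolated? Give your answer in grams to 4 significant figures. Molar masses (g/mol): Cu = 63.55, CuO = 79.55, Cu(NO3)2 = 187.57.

Pure CuO = 478.6 × 0.7275 = 348.18 g.
n(CuO) = 348.18 / 79.55 = 4.3769 mol.
Step 1 (CuO:Cu = 1:1): theoretical n(Cu) = 4.3769 mol; at 90.59% yield, n(Cu) = 3.9650 mol.
Step 2 (Cu:Cu(NO3)2 = 1:1): theoretical n(Cu(NO3)2) = 3.9650 mol, so theoretical mass = 3.9650 × 187.57 = 743.72 g.
At 73.41% yield, actual mass of Cu(NO3)2 = 743.72 × 0.7341 = 545.96 g.

546.0 g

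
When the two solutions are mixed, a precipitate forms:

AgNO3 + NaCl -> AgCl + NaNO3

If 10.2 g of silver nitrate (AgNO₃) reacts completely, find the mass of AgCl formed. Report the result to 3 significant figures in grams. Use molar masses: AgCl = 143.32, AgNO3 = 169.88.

8.61 g

n(AgNO3) = 10.20 g / 169.88 g/mol = 0.06004 mol.
From the equation the AgNO3:AgCl mole ratio is 1:1, so n(AgCl) = 0.06004 × 1/1 = 0.06004 mol.
Mass of AgCl = 0.06004 mol × 143.32 g/mol = 8.605 g.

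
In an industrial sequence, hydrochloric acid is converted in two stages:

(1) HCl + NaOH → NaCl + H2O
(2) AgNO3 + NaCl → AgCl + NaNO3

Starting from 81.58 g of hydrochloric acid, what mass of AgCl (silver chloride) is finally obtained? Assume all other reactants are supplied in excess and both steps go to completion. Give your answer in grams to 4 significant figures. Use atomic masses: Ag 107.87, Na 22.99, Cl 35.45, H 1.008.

320.7 g

M(HCl) = 1.008 + 35.45 = 36.458 g/mol.
M(AgCl) = 107.87 + 35.45 = 143.32 g/mol.
n(HCl) = 81.580 / 36.458 = 2.2376 mol.
Step 1 gives a 1:1 ratio of HCl to NaCl, so n(NaCl) = 2.2376 mol.
In step 2 the NaCl:AgCl ratio is 1:1, so n(AgCl) = 2.2376 mol.
Mass of AgCl = 2.2376 × 143.32 = 320.70 g.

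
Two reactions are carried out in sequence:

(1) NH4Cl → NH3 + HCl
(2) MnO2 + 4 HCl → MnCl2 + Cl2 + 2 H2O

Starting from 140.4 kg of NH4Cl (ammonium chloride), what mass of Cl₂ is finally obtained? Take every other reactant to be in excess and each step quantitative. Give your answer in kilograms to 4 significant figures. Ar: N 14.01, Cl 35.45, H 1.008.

M(NH4Cl) = 14.01 + 4(1.008) + 35.45 = 53.492 g/mol.
M(Cl2) = 2(35.45) = 70.90 g/mol.
140.4 kg = 140400 g.
n(NH4Cl) = 140400 / 53.492 = 2624.7 mol.
Step 1 gives a 1:1 ratio of NH4Cl to HCl, so n(HCl) = 2624.7 mol.
In step 2 the HCl:Cl2 ratio is 4:1, so n(Cl2) = 656.17 mol.
Mass of Cl2 = 656.17 × 70.90 = 46523 g = 46.52 kg.

46.52 kg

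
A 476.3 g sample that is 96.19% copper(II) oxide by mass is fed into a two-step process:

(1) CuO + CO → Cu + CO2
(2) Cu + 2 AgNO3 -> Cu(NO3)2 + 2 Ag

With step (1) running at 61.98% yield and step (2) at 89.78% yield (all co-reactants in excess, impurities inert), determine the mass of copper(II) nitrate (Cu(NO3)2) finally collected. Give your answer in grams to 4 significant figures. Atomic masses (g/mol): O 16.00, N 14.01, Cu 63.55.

Pure CuO = 476.3 × 0.9619 = 458.15 g.
M(CuO) = 63.55 + 16.00 = 79.55 g/mol.
M(Cu(NO3)2) = 63.55 + 2(14.01) + 6(16.00) = 187.57 g/mol.
n(CuO) = 458.15 / 79.55 = 5.7593 mol.
Step 1 (CuO:Cu = 1:1): theoretical n(Cu) = 5.7593 mol; at 61.98% yield, n(Cu) = 3.5696 mol.
Step 2 (Cu:Cu(NO3)2 = 1:1): theoretical n(Cu(NO3)2) = 3.5696 mol, so theoretical mass = 3.5696 × 187.57 = 669.55 g.
At 89.78% yield, actual mass of Cu(NO3)2 = 669.55 × 0.8978 = 601.13 g.

601.1 g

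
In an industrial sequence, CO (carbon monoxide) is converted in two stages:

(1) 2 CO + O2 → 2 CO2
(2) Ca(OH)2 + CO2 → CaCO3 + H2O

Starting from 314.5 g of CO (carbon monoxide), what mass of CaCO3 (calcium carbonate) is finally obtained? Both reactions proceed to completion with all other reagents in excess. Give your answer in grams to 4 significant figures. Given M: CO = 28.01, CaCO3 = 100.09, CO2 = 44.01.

1124 g

n(CO) = 314.50 / 28.01 = 11.228 mol.
Step 1 gives a 2:2 ratio of CO to CO2, so n(CO2) = 11.228 mol.
In step 2 the CO2:CaCO3 ratio is 1:1, so n(CaCO3) = 11.228 mol.
Mass of CaCO3 = 11.228 × 100.09 = 1123.8 g.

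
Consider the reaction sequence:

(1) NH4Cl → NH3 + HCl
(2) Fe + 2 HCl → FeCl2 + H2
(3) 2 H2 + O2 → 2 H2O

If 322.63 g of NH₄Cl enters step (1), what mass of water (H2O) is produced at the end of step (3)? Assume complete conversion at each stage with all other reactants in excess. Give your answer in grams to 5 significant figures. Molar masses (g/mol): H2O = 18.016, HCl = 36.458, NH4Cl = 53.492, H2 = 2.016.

54.331 g

n(NH4Cl) = 322.63 / 53.492 = 6.03137 mol.
Reaction (1): NH4Cl→HCl ratio 1:1 ⇒ n(HCl) = 6.03137 mol.
Reaction (2): HCl→H2 ratio 2:1 ⇒ n(H2) = 3.01568 mol.
Reaction (3): H2→H2O ratio 2:2 ⇒ n(H2O) = 3.01568 mol.
Mass of H2O = 3.01568 × 18.016 = 54.3306 g.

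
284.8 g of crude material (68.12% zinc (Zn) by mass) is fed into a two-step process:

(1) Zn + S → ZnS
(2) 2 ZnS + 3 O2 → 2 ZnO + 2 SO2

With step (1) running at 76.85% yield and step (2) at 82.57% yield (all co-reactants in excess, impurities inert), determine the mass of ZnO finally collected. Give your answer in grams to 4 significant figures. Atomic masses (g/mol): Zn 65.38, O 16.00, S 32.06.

Pure Zn = 284.8 × 0.6812 = 194.01 g.
M(Zn) = 65.38 g/mol.
M(ZnO) = 65.38 + 16.00 = 81.38 g/mol.
n(Zn) = 194.01 / 65.38 = 2.9674 mol.
Step 1 (Zn:ZnS = 1:1): theoretical n(ZnS) = 2.9674 mol; at 76.85% yield, n(ZnS) = 2.2804 mol.
Step 2 (ZnS:ZnO = 2:2): theoretical n(ZnO) = 2.2804 mol, so theoretical mass = 2.2804 × 81.38 = 185.58 g.
At 82.57% yield, actual mass of ZnO = 185.58 × 0.8257 = 153.23 g.

153.2 g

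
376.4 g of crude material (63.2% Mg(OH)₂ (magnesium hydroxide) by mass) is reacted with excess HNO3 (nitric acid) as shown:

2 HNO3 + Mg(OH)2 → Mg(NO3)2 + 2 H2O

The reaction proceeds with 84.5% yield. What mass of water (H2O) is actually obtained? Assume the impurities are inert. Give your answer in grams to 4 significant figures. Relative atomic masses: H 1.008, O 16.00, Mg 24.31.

Pure Mg(OH)2 available = 376.4 g × 0.632 = 237.88 g.
M(Mg(OH)2) = 24.31 + 2(16.00) + 2(1.008) = 58.326 g/mol.
M(H2O) = 2(1.008) + 16.00 = 18.016 g/mol.
n(Mg(OH)2) = 237.88 g / 58.326 g/mol = 4.0785 mol.
From the equation the Mg(OH)2:H2O mole ratio is 1:2, so n(H2O) = 4.0785 × 2/1 = 8.1571 mol.
Mass of H2O = 8.1571 mol × 18.016 g/mol = 146.96 g.
Actual mass collected = 146.96 g × 0.845 = 124.18 g.

124.2 g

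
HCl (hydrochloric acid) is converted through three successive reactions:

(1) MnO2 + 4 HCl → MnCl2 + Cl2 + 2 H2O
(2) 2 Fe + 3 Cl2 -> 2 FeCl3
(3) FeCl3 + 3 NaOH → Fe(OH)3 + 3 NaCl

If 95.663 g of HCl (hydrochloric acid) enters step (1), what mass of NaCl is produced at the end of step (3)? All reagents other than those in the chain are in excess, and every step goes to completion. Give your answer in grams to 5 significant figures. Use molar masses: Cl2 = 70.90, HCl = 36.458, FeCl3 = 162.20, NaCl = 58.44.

n(HCl) = 95.663 / 36.458 = 2.62392 mol.
Reaction (1): HCl→Cl2 ratio 4:1 ⇒ n(Cl2) = 0.655981 mol.
Reaction (2): Cl2→FeCl3 ratio 3:2 ⇒ n(FeCl3) = 0.437321 mol.
Reaction (3): FeCl3→NaCl ratio 1:3 ⇒ n(NaCl) = 1.31196 mol.
Mass of NaCl = 1.31196 × 58.44 = 76.6710 g.

76.671 g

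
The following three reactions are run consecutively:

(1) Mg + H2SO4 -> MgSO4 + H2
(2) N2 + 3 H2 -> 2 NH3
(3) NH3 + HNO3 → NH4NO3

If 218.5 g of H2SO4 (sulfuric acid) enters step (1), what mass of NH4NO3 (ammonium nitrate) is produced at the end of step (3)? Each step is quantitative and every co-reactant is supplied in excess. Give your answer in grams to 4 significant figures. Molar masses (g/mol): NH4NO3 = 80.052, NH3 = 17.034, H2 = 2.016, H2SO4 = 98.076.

n(H2SO4) = 218.5 / 98.076 = 2.2279 mol.
Reaction (1): H2SO4→H2 ratio 1:1 ⇒ n(H2) = 2.2279 mol.
Reaction (2): H2→NH3 ratio 3:2 ⇒ n(NH3) = 1.4852 mol.
Reaction (3): NH3→NH4NO3 ratio 1:1 ⇒ n(NH4NO3) = 1.4852 mol.
Mass of NH4NO3 = 1.4852 × 80.052 = 118.90 g.

118.9 g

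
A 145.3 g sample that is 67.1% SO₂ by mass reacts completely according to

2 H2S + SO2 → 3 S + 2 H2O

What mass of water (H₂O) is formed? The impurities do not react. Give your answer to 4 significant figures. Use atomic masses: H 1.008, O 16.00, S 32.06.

54.84 g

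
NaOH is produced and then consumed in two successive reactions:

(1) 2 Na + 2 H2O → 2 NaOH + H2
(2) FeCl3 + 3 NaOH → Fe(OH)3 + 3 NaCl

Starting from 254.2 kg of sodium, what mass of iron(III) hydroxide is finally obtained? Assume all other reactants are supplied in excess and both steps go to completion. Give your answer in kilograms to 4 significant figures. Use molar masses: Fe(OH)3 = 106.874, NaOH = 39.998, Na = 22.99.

393.9 kg

254.2 kg = 254200 g.
n(Na) = 254200 / 22.99 = 11057 mol.
Step 1 gives a 2:2 ratio of Na to NaOH, so n(NaOH) = 11057 mol.
In step 2 the NaOH:Fe(OH)3 ratio is 3:1, so n(Fe(OH)3) = 3685.7 mol.
Mass of Fe(OH)3 = 3685.7 × 106.874 = 393900 g = 393.9 kg.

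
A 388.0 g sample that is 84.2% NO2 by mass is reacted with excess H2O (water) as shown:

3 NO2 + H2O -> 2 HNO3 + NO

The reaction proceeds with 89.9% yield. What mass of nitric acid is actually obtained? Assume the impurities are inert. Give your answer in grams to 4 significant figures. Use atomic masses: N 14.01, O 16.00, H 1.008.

268.2 g

Pure NO2 available = 388.0 g × 0.842 = 326.70 g.
M(NO2) = 14.01 + 2(16.00) = 46.01 g/mol.
M(HNO3) = 1.008 + 14.01 + 3(16.00) = 63.018 g/mol.
n(NO2) = 326.70 g / 46.01 g/mol = 7.1005 mol.
From the equation the NO2:HNO3 mole ratio is 3:2, so n(HNO3) = 7.1005 × 2/3 = 4.7337 mol.
Mass of HNO3 = 4.7337 mol × 63.018 g/mol = 298.31 g.
Actual mass collected = 298.31 g × 0.899 = 268.18 g.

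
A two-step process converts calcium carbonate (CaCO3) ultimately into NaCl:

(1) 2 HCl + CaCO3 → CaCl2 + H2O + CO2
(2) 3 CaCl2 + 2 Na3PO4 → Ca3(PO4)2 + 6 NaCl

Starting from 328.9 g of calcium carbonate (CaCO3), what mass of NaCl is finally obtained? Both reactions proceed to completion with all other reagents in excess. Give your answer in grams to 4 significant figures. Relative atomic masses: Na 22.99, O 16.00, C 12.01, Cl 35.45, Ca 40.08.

M(CaCO3) = 40.08 + 12.01 + 3(16.00) = 100.09 g/mol.
M(NaCl) = 22.99 + 35.45 = 58.44 g/mol.
n(CaCO3) = 328.90 / 100.09 = 3.2860 mol.
Step 1 gives a 1:1 ratio of CaCO3 to CaCl2, so n(CaCl2) = 3.2860 mol.
In step 2 the CaCl2:NaCl ratio is 3:6, so n(NaCl) = 6.5721 mol.
Mass of NaCl = 6.5721 × 58.44 = 384.07 g.

384.1 g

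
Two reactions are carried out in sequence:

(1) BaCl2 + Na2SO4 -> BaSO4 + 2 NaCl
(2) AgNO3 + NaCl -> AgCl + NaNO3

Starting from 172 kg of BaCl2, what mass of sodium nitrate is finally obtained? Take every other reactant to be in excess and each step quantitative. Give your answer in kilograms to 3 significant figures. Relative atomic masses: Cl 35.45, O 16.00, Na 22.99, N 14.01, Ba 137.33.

M(BaCl2) = 137.33 + 2(35.45) = 208.23 g/mol.
M(NaNO3) = 22.99 + 14.01 + 3(16.00) = 85.00 g/mol.
172 kg = 172000 g.
n(BaCl2) = 172000 / 208.23 = 826.0 mol.
Step 1 gives a 1:2 ratio of BaCl2 to NaCl, so n(NaCl) = 1652 mol.
In step 2 the NaCl:NaNO3 ratio is 1:1, so n(NaNO3) = 1652 mol.
Mass of NaNO3 = 1652 × 85.00 = 140400 g = 140 kg.

140 kg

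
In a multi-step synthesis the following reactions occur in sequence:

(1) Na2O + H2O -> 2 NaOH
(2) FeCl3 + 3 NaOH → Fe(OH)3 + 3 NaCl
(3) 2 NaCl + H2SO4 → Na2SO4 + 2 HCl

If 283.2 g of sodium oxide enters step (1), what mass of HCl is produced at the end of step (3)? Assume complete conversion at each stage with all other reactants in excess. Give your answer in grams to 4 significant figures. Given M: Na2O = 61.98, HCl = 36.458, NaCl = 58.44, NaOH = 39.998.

333.2 g

n(Na2O) = 283.2 / 61.98 = 4.5692 mol.
Reaction (1): Na2O→NaOH ratio 1:2 ⇒ n(NaOH) = 9.1384 mol.
Reaction (2): NaOH→NaCl ratio 3:3 ⇒ n(NaCl) = 9.1384 mol.
Reaction (3): NaCl→HCl ratio 2:2 ⇒ n(HCl) = 9.1384 mol.
Mass of HCl = 9.1384 × 36.458 = 333.17 g.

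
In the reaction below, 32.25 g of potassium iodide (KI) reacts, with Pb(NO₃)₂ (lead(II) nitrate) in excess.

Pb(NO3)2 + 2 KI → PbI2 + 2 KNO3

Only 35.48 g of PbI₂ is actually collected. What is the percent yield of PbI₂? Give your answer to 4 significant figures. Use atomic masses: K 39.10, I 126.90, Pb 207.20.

M(KI) = 39.10 + 126.90 = 166.00 g/mol.
M(PbI2) = 207.20 + 2(126.90) = 461.00 g/mol.
n(KI) = 32.250 g / 166.00 g/mol = 0.19428 mol.
From the equation the KI:PbI2 mole ratio is 2:1, so n(PbI2) = 0.19428 × 1/2 = 0.097139 mol.
Mass of PbI2 = 0.097139 mol × 461.00 g/mol = 44.781 g.
This is the theoretical yield. Percent yield = 35.48 g / 44.781 g × 100% = 79.230%.

79.23 %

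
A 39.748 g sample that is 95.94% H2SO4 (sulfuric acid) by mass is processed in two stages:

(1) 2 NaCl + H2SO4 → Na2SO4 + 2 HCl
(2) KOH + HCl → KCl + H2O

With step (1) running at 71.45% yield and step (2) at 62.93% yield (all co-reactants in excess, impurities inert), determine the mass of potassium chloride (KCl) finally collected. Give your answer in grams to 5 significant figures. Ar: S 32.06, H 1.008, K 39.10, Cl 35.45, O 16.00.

Pure H2SO4 = 39.748 × 0.9594 = 38.1342 g.
M(H2SO4) = 2(1.008) + 32.06 + 4(16.00) = 98.076 g/mol.
M(KCl) = 39.10 + 35.45 = 74.55 g/mol.
n(H2SO4) = 38.1342 / 98.076 = 0.388823 mol.
Step 1 (H2SO4:HCl = 1:2): theoretical n(HCl) = 0.777647 mol; at 71.45% yield, n(HCl) = 0.555628 mol.
Step 2 (HCl:KCl = 1:1): theoretical n(KCl) = 0.555628 mol, so theoretical mass = 0.555628 × 74.55 = 41.4221 g.
At 62.93% yield, actual mass of KCl = 41.4221 × 0.6293 = 26.0669 g.

26.067 g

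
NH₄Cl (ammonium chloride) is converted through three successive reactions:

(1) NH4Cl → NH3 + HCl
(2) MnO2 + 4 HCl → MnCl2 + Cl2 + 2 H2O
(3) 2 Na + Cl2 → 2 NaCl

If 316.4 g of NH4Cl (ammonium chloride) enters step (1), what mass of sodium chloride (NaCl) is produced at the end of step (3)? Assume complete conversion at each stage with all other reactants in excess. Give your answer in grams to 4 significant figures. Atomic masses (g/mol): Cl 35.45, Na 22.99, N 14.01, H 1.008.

172.8 g

M(NH4Cl) = 14.01 + 4(1.008) + 35.45 = 53.492 g/mol.
M(NaCl) = 22.99 + 35.45 = 58.44 g/mol.
n(NH4Cl) = 316.4 / 53.492 = 5.9149 mol.
Reaction (1): NH4Cl→HCl ratio 1:1 ⇒ n(HCl) = 5.9149 mol.
Reaction (2): HCl→Cl2 ratio 4:1 ⇒ n(Cl2) = 1.4787 mol.
Reaction (3): Cl2→NaCl ratio 1:2 ⇒ n(NaCl) = 2.9575 mol.
Mass of NaCl = 2.9575 × 58.44 = 172.83 g.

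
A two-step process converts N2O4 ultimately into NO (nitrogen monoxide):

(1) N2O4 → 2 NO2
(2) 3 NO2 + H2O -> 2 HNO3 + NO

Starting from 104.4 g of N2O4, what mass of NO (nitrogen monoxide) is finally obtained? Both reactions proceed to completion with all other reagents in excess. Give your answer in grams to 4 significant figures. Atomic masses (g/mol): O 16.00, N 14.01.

22.70 g

M(N2O4) = 2(14.01) + 4(16.00) = 92.02 g/mol.
M(NO) = 14.01 + 16.00 = 30.01 g/mol.
n(N2O4) = 104.40 / 92.02 = 1.1345 mol.
Step 1 gives a 1:2 ratio of N2O4 to NO2, so n(NO2) = 2.2691 mol.
In step 2 the NO2:NO ratio is 3:1, so n(NO) = 0.75636 mol.
Mass of NO = 0.75636 × 30.01 = 22.698 g.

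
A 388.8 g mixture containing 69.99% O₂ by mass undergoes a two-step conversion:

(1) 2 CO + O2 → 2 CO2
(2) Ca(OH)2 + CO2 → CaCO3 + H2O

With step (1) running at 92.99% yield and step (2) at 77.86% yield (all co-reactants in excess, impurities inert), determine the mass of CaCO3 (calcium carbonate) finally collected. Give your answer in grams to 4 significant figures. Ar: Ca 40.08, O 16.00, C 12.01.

1232 g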